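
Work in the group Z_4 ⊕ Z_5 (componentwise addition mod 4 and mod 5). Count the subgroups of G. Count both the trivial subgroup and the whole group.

6

|G| = 20, so by Lagrange every subgroup order divides 20. Divisors: 1, 2, 4, 5, 10, 20.
Subgroups by order — order 1: 1; order 2: 1; order 4: 1; order 5: 1; order 10: 1; order 20: 1.
Total: 1 + 1 + 1 + 1 + 1 + 1 = 6.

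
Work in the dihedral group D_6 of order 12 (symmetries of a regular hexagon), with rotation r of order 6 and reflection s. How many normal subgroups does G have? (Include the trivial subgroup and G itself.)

7

G has 16 subgroups. Checking conjugation-invariance by order — order 1: 1/1 normal; order 2: 1/7 normal; order 3: 1/1 normal; order 4: 0/3 normal; order 6: 3/3 normal; order 12: 1/1 normal.
Total normal subgroups: 7.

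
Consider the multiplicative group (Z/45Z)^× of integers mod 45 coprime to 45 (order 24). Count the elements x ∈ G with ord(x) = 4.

The elements of order 4 are: 8, 17, 28, 37.
That's 4.

4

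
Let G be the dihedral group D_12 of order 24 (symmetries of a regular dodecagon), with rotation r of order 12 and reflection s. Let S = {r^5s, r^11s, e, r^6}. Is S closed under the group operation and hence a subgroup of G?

|S| = 4 divides |G| = 24, consistent with Lagrange.
S contains the identity, every element's inverse is in S, and S is closed under ·: it is a subgroup.

Yes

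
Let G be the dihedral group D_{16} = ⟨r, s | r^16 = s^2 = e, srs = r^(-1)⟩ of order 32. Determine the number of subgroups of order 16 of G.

|G| = 32 and 16 | 32, so subgroups of order 16 are possible by Lagrange.
The subgroups of order 16 are: {e, r, r^2, r^3, r^4, r^5, r^6, r^7, r^8, r^9, r^10, r^11, r^12, r^13, r^14, r^15}; {e, r^2, r^4, r^6, r^8, r^10, r^12, r^14, s, r^2s, r^4s, r^6s, r^8s, r^10s, r^12s, r^14s}; {e, r^2, r^4, r^6, r^8, r^10, r^12, r^14, rs, r^3s, r^5s, r^7s, r^9s, r^11s, r^13s, r^15s}.
So G has 3 subgroups of order 16.

3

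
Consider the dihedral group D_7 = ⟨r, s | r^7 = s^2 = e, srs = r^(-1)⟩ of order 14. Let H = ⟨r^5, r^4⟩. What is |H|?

7

|⟨r^5⟩| = 7 and |⟨r^4⟩| = 7, so |H| is a multiple of lcm(7, 7) = 7 and divides |G| = 14.
Closing under the operation: H = {e, r, r^2, r^3, r^4, r^5, r^6}, so |H| = 7.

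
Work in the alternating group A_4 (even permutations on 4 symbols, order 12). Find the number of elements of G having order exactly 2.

The elements of order 2 are: (1 2)(3 4), (1 3)(2 4), (1 4)(2 3).
That's 3.

3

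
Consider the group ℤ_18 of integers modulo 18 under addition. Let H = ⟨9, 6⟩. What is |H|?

|⟨9⟩| = 2 and |⟨6⟩| = 3, so |H| is a multiple of lcm(2, 3) = 6 and divides |G| = 18.
Closing under the operation: H = {0, 3, 6, 9, 12, 15}, so |H| = 6.

6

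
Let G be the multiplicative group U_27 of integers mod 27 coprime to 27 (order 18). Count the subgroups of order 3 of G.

1

|G| = 18 and 3 | 18, so subgroups of order 3 are possible by Lagrange.
The subgroups of order 3 are: {1, 10, 19}.
So G has 1 subgroup of order 3.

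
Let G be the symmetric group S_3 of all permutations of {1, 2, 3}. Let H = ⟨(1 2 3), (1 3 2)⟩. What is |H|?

3

|⟨(1 2 3)⟩| = 3 and |⟨(1 3 2)⟩| = 3, so |H| is a multiple of lcm(3, 3) = 3 and divides |G| = 6.
Closing under the operation: H = {e, (1 2 3), (1 3 2)}, so |H| = 3.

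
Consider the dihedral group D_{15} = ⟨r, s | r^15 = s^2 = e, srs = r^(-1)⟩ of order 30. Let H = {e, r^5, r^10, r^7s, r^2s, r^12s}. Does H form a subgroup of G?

Yes

|H| = 6 divides |G| = 30, consistent with Lagrange.
H contains the identity, every element's inverse is in H, and H is closed under ·: it is a subgroup.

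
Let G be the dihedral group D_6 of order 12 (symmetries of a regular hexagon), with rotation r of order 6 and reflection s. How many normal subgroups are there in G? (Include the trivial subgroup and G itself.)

7

G has 16 subgroups. Checking conjugation-invariance by order — order 1: 1/1 normal; order 2: 1/7 normal; order 3: 1/1 normal; order 4: 0/3 normal; order 6: 3/3 normal; order 12: 1/1 normal.
Total normal subgroups: 7.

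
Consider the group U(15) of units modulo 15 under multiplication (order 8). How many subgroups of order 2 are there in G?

3

|G| = 8 and 2 | 8, so subgroups of order 2 are possible by Lagrange.
The subgroups of order 2 are: {1, 11}; {1, 14}; {1, 4}.
So G has 3 subgroups of order 2.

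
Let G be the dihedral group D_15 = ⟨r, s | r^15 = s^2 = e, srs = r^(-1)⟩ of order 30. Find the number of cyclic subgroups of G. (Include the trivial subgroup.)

19

Each element a generates a cyclic subgroup ⟨a⟩; distinct elements may generate the same one (a cyclic group of order d has φ(d) generators).
Cyclic subgroups by order — order 1: 1; order 2: 15; order 3: 1; order 5: 1; order 15: 1.
Total: 19.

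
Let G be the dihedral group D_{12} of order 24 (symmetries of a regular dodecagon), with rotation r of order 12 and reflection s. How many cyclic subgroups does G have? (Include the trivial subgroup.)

18

Group the elements of G by the cyclic subgroup they generate; each cyclic subgroup of order d accounts for φ(d) elements.
Cyclic subgroups by order — order 1: 1; order 2: 13; order 3: 1; order 4: 1; order 6: 1; order 12: 1.
Total: 18.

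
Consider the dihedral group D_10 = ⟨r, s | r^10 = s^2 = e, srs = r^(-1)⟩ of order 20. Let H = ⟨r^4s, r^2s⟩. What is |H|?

|⟨r^4s⟩| = 2 and |⟨r^2s⟩| = 2, so |H| is a multiple of lcm(2, 2) = 2 and divides |G| = 20.
Closing under the operation: H = {e, r^2, r^4, r^6, r^8, s, r^2s, r^4s, r^6s, r^8s}, so |H| = 10.

10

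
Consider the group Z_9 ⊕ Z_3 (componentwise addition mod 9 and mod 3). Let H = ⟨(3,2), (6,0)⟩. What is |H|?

9

|⟨(3,2)⟩| = 3 and |⟨(6,0)⟩| = 3, so |H| is a multiple of lcm(3, 3) = 3 and divides |G| = 27.
Closing under the operation: H = {(0,0), (0,1), (0,2), (3,0), (3,1), (3,2), (6,0), (6,1), (6,2)}, so |H| = 9.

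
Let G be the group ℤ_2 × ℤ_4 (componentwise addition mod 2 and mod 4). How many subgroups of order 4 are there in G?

|G| = 8 and 4 | 8, so subgroups of order 4 are possible by Lagrange.
The subgroups of order 4 are: {(0,0), (0,1), (0,2), (0,3)}; {(0,0), (0,2), (1,0), (1,2)}; {(0,0), (0,2), (1,1), (1,3)}.
So G has 3 subgroups of order 4.

3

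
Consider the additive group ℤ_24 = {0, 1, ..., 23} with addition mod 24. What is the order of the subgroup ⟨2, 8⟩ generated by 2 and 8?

12

|⟨2⟩| = 12 and |⟨8⟩| = 3, so |H| is a multiple of lcm(12, 3) = 12 and divides |G| = 24.
Closing under the operation: H = {0, 2, 4, 6, 8, 10, 12, 14, 16, 18, 20, 22}, so |H| = 12.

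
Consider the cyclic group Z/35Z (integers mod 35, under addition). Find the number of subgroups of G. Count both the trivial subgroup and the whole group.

4

A cyclic group of order 35 has exactly one subgroup for each divisor of 35.
Divisors of 35: 1, 5, 7, 35.
So Z/35Z has 4 subgroups.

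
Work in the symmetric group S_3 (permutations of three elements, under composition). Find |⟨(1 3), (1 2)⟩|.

6

|⟨(1 3)⟩| = 2 and |⟨(1 2)⟩| = 2, so |H| is a multiple of lcm(2, 2) = 2 and divides |G| = 6.
Closing {(1 3), (1 2)} under the group operation gives all of G, so |H| = 6.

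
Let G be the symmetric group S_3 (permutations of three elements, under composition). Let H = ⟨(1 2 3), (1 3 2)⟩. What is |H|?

3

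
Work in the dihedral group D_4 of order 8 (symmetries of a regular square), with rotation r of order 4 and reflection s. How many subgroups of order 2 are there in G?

5

|G| = 8 and 2 | 8, so subgroups of order 2 are possible by Lagrange.
The subgroups of order 2 are: {e, r^2}; {e, r^2s}; {e, r^3s}; {e, rs}; … (5 in all).
So G has 5 subgroups of order 2.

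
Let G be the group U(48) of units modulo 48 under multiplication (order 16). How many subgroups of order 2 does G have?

7

|G| = 16 and 2 | 16, so subgroups of order 2 are possible by Lagrange.
The subgroups of order 2 are: {1, 17}; {1, 23}; {1, 25}; {1, 31}; … (7 in all).
So G has 7 subgroups of order 2.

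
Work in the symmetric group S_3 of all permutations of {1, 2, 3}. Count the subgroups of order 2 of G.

|G| = 6 and 2 | 6, so subgroups of order 2 are possible by Lagrange.
The subgroups of order 2 are: {e, (1 2)}; {e, (1 3)}; {e, (2 3)}.
So G has 3 subgroups of order 2.

3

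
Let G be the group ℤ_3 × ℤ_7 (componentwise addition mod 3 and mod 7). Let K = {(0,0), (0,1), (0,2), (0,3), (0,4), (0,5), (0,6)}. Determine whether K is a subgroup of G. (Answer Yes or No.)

Yes

|K| = 7 divides |G| = 21, consistent with Lagrange.
K contains the identity, every element's inverse is in K, and K is closed under +: it is a subgroup.
In fact K = ⟨(0,1)⟩.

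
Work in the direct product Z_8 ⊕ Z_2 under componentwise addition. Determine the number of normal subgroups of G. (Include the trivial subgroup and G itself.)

11

G is abelian, so every subgroup is normal.
G has 11 subgroups in total, hence 11 normal subgroups.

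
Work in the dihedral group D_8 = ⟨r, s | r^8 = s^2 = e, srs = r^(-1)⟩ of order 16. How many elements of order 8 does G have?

4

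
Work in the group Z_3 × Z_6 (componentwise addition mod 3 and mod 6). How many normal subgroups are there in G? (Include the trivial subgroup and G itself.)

12

G is abelian, so every subgroup is normal.
G has 12 subgroups in total, hence 12 normal subgroups.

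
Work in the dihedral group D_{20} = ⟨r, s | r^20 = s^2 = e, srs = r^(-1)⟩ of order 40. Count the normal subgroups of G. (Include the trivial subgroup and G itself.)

9

G has 48 subgroups. Checking conjugation-invariance by order — order 1: 1/1 normal; order 2: 1/21 normal; order 4: 1/11 normal; order 5: 1/1 normal; order 8: 0/5 normal; order 10: 1/5 normal; order 20: 3/3 normal; order 40: 1/1 normal.
Total normal subgroups: 9.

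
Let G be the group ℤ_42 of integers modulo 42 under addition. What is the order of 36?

In ℤ_42, the order of an element a is n/gcd(a, n).
gcd(36, 42) = 6, so |⟨36⟩| = 42/6 = 7.

7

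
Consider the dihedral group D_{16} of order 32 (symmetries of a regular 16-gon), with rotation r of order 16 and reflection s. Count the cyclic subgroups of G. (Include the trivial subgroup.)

Group the elements of G by the cyclic subgroup they generate; each cyclic subgroup of order d accounts for φ(d) elements.
Cyclic subgroups by order — order 1: 1; order 2: 17; order 4: 1; order 8: 1; order 16: 1.
Total: 21.

21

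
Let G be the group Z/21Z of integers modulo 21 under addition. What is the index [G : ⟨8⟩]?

|⟨8⟩| = 21 and |G| = 21.
By Lagrange, [G : H] = |G|/|H| = 21/21 = 1.

1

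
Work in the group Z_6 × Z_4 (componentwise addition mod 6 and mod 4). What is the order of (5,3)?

The order of (5,3) in Z_6 × Z_4 is lcm(ord(5) in Z_6, ord(3) in Z_4).
ord(5) = 6 and ord(3) = 4, so |⟨(5,3)⟩| = lcm(6, 4) = 12.

12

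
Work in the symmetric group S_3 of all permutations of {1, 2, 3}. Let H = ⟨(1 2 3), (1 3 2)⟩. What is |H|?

3

|⟨(1 2 3)⟩| = 3 and |⟨(1 3 2)⟩| = 3, so |H| is a multiple of lcm(3, 3) = 3 and divides |G| = 6.
Closing under the operation: H = {e, (1 2 3), (1 3 2)}, so |H| = 3.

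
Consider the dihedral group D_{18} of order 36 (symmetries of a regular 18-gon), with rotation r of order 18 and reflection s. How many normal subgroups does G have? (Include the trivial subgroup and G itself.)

G has 45 subgroups. Checking conjugation-invariance by order — order 1: 1/1 normal; order 2: 1/19 normal; order 3: 1/1 normal; order 4: 0/9 normal; order 6: 1/7 normal; order 9: 1/1 normal; order 12: 0/3 normal; order 18: 3/3 normal; order 36: 1/1 normal.
Total normal subgroups: 9.

9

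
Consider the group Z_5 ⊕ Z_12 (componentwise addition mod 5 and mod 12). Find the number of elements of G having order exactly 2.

1

An element (a,b) has order lcm(ord(a), ord(b)); count pairs with lcm equal to 2.
Enumerating gives 1 such elements.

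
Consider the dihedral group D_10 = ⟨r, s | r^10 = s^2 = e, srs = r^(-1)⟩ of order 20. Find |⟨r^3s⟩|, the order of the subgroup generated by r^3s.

Computing powers of r^3s: the smallest k with (r^3s)^k = e is k = 2.

2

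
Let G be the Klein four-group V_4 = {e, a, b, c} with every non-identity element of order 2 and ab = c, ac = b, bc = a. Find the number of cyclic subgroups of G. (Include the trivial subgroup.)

A cyclic subgroup of order d is generated by each of its φ(d) elements of order d, so the cyclic subgroups of order d number (#elements of order d)/φ(d).
Cyclic subgroups by order — order 1: 1; order 2: 3.
Total: 4.

4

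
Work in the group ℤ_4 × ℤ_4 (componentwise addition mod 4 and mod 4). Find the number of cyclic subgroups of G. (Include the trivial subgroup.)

Group the elements of G by the cyclic subgroup they generate; each cyclic subgroup of order d accounts for φ(d) elements.
Cyclic subgroups by order — order 1: 1; order 2: 3; order 4: 6.
Total: 10.

10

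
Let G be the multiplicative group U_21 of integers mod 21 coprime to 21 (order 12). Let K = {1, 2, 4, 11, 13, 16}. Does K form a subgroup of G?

Closure fails: 16 · 11 = 8 ∉ K. So K is not a subgroup.

No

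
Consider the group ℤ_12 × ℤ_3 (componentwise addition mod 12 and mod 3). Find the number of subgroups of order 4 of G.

|G| = 36 and 4 | 36, so subgroups of order 4 are possible by Lagrange.
The subgroups of order 4 are: {(0,0), (3,0), (6,0), (9,0)}.
So G has 1 subgroup of order 4.

1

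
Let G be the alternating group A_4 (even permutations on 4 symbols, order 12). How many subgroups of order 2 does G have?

3

|G| = 12 and 2 | 12, so subgroups of order 2 are possible by Lagrange.
The subgroups of order 2 are: {e, (1 2)(3 4)}; {e, (1 3)(2 4)}; {e, (1 4)(2 3)}.
So G has 3 subgroups of order 2.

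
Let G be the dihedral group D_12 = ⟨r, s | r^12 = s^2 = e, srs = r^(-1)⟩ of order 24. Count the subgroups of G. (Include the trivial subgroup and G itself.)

|G| = 24, so by Lagrange every subgroup order divides 24. Divisors: 1, 2, 3, 4, 6, 8, 12, 24.
Subgroups by order — order 1: 1; order 2: 13; order 3: 1; order 4: 7; order 6: 5; order 8: 3; order 12: 3; order 24: 1.
Total: 1 + 13 + 1 + 7 + 5 + 3 + 3 + 1 = 34.

34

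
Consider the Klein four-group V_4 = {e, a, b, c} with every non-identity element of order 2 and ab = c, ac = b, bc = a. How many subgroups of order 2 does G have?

|G| = 4 and 2 | 4, so subgroups of order 2 are possible by Lagrange.
The subgroups of order 2 are: {e, a}; {e, b}; {e, c}.
So G has 3 subgroups of order 2.

3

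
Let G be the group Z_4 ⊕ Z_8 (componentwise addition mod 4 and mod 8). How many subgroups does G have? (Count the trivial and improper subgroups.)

|G| = 32, so by Lagrange every subgroup order divides 32. Divisors: 1, 2, 4, 8, 16, 32.
Subgroups by order — order 1: 1; order 2: 3; order 4: 7; order 8: 7; order 16: 3; order 32: 1.
Total: 1 + 3 + 7 + 7 + 3 + 1 = 22.

22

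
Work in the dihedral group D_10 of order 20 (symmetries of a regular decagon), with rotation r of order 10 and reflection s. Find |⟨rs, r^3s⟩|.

|⟨rs⟩| = 2 and |⟨r^3s⟩| = 2, so |H| is a multiple of lcm(2, 2) = 2 and divides |G| = 20.
Closing under the operation: H = {e, r^2, r^4, r^6, r^8, rs, r^3s, r^5s, r^7s, r^9s}, so |H| = 10.

10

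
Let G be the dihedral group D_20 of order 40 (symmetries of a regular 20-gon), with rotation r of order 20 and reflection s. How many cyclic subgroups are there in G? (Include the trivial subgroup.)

26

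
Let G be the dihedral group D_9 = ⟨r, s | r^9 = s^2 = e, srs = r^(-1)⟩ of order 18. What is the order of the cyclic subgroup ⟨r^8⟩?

Computing powers of r^8: the smallest k with (r^8)^k = e is k = 9.

9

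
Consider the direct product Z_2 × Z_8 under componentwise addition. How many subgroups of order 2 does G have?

|G| = 16 and 2 | 16, so subgroups of order 2 are possible by Lagrange.
The subgroups of order 2 are: {(0,0), (0,4)}; {(0,0), (1,0)}; {(0,0), (1,4)}.
So G has 3 subgroups of order 2.

3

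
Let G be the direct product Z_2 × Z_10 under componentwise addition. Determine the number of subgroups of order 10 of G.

3

|G| = 20 and 10 | 20, so subgroups of order 10 are possible by Lagrange.
The subgroups of order 10 are: {(0,0), (0,1), (0,2), (0,3), (0,4), (0,5), (0,6), (0,7), (0,8), (0,9)}; {(0,0), (0,2), (0,4), (0,6), (0,8), (1,0), (1,2), (1,4), (1,6), (1,8)}; {(0,0), (0,2), (0,4), (0,6), (0,8), (1,1), (1,3), (1,5), (1,7), (1,9)}.
So G has 3 subgroups of order 10.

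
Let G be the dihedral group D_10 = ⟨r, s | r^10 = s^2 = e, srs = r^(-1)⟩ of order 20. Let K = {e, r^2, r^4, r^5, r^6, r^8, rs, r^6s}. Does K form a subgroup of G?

No

|K| = 8 does not divide |G| = 20, so by Lagrange K is not a subgroup.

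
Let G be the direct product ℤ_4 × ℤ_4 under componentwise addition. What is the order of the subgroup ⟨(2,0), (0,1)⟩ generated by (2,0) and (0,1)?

8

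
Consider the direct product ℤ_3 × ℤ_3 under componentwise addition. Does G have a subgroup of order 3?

Yes

3 | 9. A subgroup of order 3 is {(0,0), (0,1), (0,2)}.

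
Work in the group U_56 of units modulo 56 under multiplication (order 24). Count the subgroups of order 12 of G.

|G| = 24 and 12 | 24, so subgroups of order 12 are possible by Lagrange.
The subgroups of order 12 are: {1, 5, 9, 11, 13, 25, 31, 43, 45, 47, 51, 55}; {1, 9, 11, 15, 23, 25, 29, 37, 39, 43, 51, 53}; {1, 3, 9, 11, 17, 19, 25, 27, 33, 41, 43, 51}; {1, 3, 5, 9, 13, 15, 19, 23, 25, 27, 39, 45}; … (7 in all).
So G has 7 subgroups of order 12.

7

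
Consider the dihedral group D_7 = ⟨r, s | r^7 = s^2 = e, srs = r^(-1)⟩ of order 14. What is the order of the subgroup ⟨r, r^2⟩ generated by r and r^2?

7

|⟨r⟩| = 7 and |⟨r^2⟩| = 7, so |H| is a multiple of lcm(7, 7) = 7 and divides |G| = 14.
Closing under the operation: H = {e, r, r^2, r^3, r^4, r^5, r^6}, so |H| = 7.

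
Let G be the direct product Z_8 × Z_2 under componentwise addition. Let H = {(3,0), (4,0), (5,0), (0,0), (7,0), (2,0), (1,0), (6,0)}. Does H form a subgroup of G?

|H| = 8 divides |G| = 16, consistent with Lagrange.
H contains the identity, every element's inverse is in H, and H is closed under +: it is a subgroup.
In fact H = ⟨(7,0)⟩.

Yes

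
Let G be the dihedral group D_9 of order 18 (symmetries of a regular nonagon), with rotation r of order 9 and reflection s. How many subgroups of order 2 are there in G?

9

|G| = 18 and 2 | 18, so subgroups of order 2 are possible by Lagrange.
The subgroups of order 2 are: {e, r^2s}; {e, r^3s}; {e, r^4s}; {e, r^5s}; … (9 in all).
So G has 9 subgroups of order 2.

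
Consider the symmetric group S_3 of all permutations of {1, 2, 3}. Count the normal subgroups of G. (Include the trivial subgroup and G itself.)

3

G has 6 subgroups. Checking conjugation-invariance by order — order 1: 1/1 normal; order 2: 0/3 normal; order 3: 1/1 normal; order 6: 1/1 normal.
Total normal subgroups: 3.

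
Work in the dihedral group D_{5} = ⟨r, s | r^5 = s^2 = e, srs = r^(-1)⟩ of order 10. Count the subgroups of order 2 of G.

|G| = 10 and 2 | 10, so subgroups of order 2 are possible by Lagrange.
The subgroups of order 2 are: {e, r^2s}; {e, r^3s}; {e, r^4s}; {e, rs}; … (5 in all).
So G has 5 subgroups of order 2.

5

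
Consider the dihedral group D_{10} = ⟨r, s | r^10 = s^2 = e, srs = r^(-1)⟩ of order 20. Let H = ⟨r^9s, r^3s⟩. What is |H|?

10

|⟨r^9s⟩| = 2 and |⟨r^3s⟩| = 2, so |H| is a multiple of lcm(2, 2) = 2 and divides |G| = 20.
Closing under the operation: H = {e, r^2, r^4, r^6, r^8, rs, r^3s, r^5s, r^7s, r^9s}, so |H| = 10.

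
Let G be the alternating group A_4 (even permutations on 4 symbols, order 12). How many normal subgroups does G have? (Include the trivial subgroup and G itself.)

3

G has 10 subgroups. Checking conjugation-invariance by order — order 1: 1/1 normal; order 2: 0/3 normal; order 3: 0/4 normal; order 4: 1/1 normal; order 12: 1/1 normal.
Total normal subgroups: 3.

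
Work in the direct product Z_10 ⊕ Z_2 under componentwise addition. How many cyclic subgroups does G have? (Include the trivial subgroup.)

8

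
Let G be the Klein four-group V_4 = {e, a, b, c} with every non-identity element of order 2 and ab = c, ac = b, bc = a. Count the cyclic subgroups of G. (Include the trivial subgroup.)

4

A cyclic subgroup of order d is generated by each of its φ(d) elements of order d, so the cyclic subgroups of order d number (#elements of order d)/φ(d).
Cyclic subgroups by order — order 1: 1; order 2: 3.
Total: 4.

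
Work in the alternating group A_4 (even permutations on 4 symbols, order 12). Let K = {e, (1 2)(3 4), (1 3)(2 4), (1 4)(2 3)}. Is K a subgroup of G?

Yes

|K| = 4 divides |G| = 12, consistent with Lagrange.
K contains the identity, every element's inverse is in K, and K is closed under ∘: it is a subgroup.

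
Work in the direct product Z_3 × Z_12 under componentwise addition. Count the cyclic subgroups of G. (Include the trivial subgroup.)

Group the elements of G by the cyclic subgroup they generate; each cyclic subgroup of order d accounts for φ(d) elements.
Cyclic subgroups by order — order 1: 1; order 2: 1; order 3: 4; order 4: 1; order 6: 4; order 12: 4.
Total: 15.

15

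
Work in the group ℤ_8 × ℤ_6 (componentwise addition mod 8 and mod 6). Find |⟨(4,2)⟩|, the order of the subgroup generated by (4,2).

6

The order of (4,2) in Z_8 × Z_6 is lcm(ord(4) in Z_8, ord(2) in Z_6).
ord(4) = 2 and ord(2) = 3, so |⟨(4,2)⟩| = lcm(2, 3) = 6.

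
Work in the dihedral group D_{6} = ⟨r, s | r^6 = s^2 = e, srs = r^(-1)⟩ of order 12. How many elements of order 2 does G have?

The elements of order 2 are: r^3, s, rs, r^2s, r^3s, r^4s, r^5s.
That's 7.

7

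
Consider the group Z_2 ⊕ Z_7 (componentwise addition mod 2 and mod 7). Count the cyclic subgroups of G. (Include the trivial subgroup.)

4

A cyclic subgroup of order d is generated by each of its φ(d) elements of order d, so the cyclic subgroups of order d number (#elements of order d)/φ(d).
Cyclic subgroups by order — order 1: 1; order 2: 1; order 7: 1; order 14: 1.
Total: 4.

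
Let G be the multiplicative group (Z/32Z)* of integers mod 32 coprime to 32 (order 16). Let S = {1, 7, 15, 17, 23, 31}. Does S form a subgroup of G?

No

|S| = 6 does not divide |G| = 16, so by Lagrange S is not a subgroup.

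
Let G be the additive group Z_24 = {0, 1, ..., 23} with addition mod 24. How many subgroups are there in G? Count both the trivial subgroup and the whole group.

Subgroups of the cyclic group Z_24 correspond bijectively to divisors of 24.
Divisors of 24: 1, 2, 3, 4, 6, 8, 12, 24.
So Z_24 has 8 subgroups.

8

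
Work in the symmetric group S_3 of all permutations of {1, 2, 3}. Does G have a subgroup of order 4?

No

4 does not divide |G| = 6, so by Lagrange no subgroup of order 4 exists.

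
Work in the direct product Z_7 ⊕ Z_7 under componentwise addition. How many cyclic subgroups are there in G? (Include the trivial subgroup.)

Each element a generates a cyclic subgroup ⟨a⟩; distinct elements may generate the same one (a cyclic group of order d has φ(d) generators).
Cyclic subgroups by order — order 1: 1; order 7: 8.
Total: 9.

9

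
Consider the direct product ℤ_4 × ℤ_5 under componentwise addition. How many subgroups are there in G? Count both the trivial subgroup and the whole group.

6

|G| = 20, so by Lagrange every subgroup order divides 20. Divisors: 1, 2, 4, 5, 10, 20.
Subgroups by order — order 1: 1; order 2: 1; order 4: 1; order 5: 1; order 10: 1; order 20: 1.
Total: 1 + 1 + 1 + 1 + 1 + 1 = 6.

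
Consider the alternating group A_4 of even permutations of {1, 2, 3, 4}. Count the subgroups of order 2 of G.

3

|G| = 12 and 2 | 12, so subgroups of order 2 are possible by Lagrange.
The subgroups of order 2 are: {e, (1 2)(3 4)}; {e, (1 3)(2 4)}; {e, (1 4)(2 3)}.
So G has 3 subgroups of order 2.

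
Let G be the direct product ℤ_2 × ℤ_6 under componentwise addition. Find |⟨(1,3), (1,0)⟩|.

|⟨(1,3)⟩| = 2 and |⟨(1,0)⟩| = 2, so |H| is a multiple of lcm(2, 2) = 2 and divides |G| = 12.
Closing under the operation: H = {(0,0), (0,3), (1,0), (1,3)}, so |H| = 4.

4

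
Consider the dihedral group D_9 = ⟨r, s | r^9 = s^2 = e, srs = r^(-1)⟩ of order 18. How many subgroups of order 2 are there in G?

|G| = 18 and 2 | 18, so subgroups of order 2 are possible by Lagrange.
The subgroups of order 2 are: {e, r^2s}; {e, r^3s}; {e, r^4s}; {e, r^5s}; … (9 in all).
So G has 9 subgroups of order 2.

9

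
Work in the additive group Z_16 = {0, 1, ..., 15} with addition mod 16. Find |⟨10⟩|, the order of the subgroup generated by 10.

8

In Z_16, the order of an element a is n/gcd(a, n).
gcd(10, 16) = 2, so |⟨10⟩| = 16/2 = 8.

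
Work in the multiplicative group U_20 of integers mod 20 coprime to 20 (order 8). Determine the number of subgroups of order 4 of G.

3

|G| = 8 and 4 | 8, so subgroups of order 4 are possible by Lagrange.
The subgroups of order 4 are: {1, 9, 11, 19}; {1, 9, 13, 17}; {1, 3, 7, 9}.
So G has 3 subgroups of order 4.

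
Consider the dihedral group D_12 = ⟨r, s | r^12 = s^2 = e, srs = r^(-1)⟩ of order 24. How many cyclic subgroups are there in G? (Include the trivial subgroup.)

Each element a generates a cyclic subgroup ⟨a⟩; distinct elements may generate the same one (a cyclic group of order d has φ(d) generators).
Cyclic subgroups by order — order 1: 1; order 2: 13; order 3: 1; order 4: 1; order 6: 1; order 12: 1.
Total: 18.

18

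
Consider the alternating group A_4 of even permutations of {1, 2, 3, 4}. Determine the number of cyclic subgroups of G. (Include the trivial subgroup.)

8

Group the elements of G by the cyclic subgroup they generate; each cyclic subgroup of order d accounts for φ(d) elements.
Cyclic subgroups by order — order 1: 1; order 2: 3; order 3: 4.
Total: 8.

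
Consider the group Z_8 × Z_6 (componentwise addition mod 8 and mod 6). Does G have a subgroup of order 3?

3 | 48. A subgroup of order 3 is {(0,0), (0,2), (0,4)}.

Yes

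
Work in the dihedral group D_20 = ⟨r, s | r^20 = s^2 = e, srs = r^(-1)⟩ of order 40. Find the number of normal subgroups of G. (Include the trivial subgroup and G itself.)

G has 48 subgroups. Checking conjugation-invariance by order — order 1: 1/1 normal; order 2: 1/21 normal; order 4: 1/11 normal; order 5: 1/1 normal; order 8: 0/5 normal; order 10: 1/5 normal; order 20: 3/3 normal; order 40: 1/1 normal.
Total normal subgroups: 9.

9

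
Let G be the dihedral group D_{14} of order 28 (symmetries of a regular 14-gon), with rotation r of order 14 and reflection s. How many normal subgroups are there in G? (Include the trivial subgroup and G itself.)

7

G has 28 subgroups. Checking conjugation-invariance by order — order 1: 1/1 normal; order 2: 1/15 normal; order 4: 0/7 normal; order 7: 1/1 normal; order 14: 3/3 normal; order 28: 1/1 normal.
Total normal subgroups: 7.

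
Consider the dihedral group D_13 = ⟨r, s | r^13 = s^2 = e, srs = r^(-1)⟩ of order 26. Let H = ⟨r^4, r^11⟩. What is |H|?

13

|⟨r^4⟩| = 13 and |⟨r^11⟩| = 13, so |H| is a multiple of lcm(13, 13) = 13 and divides |G| = 26.
Closing under the operation: H = {e, r, r^2, r^3, r^4, r^5, r^6, r^7, r^8, r^9, r^10, r^11, r^12}, so |H| = 13.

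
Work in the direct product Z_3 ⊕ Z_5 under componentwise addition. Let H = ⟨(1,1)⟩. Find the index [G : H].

|⟨(1,1)⟩| = 15 and |G| = 15.
By Lagrange, [G : H] = |G|/|H| = 15/15 = 1.

1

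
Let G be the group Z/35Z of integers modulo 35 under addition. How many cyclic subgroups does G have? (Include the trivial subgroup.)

A cyclic subgroup of order d is generated by each of its φ(d) elements of order d, so the cyclic subgroups of order d number (#elements of order d)/φ(d).
Cyclic subgroups by order — order 1: 1; order 5: 1; order 7: 1; order 35: 1.
Total: 4.

4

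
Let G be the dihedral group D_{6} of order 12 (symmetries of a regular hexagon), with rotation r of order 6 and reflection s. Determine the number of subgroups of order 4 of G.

|G| = 12 and 4 | 12, so subgroups of order 4 are possible by Lagrange.
The subgroups of order 4 are: {e, r^3, r^2s, r^5s}; {e, r^3, s, r^3s}; {e, r^3, rs, r^4s}.
So G has 3 subgroups of order 4.

3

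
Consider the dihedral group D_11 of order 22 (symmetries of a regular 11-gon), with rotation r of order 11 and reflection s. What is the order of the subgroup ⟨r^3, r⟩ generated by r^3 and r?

|⟨r^3⟩| = 11 and |⟨r⟩| = 11, so |H| is a multiple of lcm(11, 11) = 11 and divides |G| = 22.
Closing under the operation: H = {e, r, r^2, r^3, r^4, r^5, r^6, r^7, r^8, r^9, r^10}, so |H| = 11.

11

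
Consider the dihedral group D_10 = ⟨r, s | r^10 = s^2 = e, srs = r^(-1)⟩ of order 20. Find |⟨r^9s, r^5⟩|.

|⟨r^9s⟩| = 2 and |⟨r^5⟩| = 2, so |H| is a multiple of lcm(2, 2) = 2 and divides |G| = 20.
Closing under the operation: H = {e, r^5, r^4s, r^9s}, so |H| = 4.

4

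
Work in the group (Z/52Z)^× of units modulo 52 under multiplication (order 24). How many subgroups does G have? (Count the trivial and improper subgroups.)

16

|G| = 24, so by Lagrange every subgroup order divides 24. Divisors: 1, 2, 3, 4, 6, 8, 12, 24.
Subgroups by order — order 1: 1; order 2: 3; order 3: 1; order 4: 3; order 6: 3; order 8: 1; order 12: 3; order 24: 1.
Total: 1 + 3 + 1 + 3 + 3 + 1 + 3 + 1 = 16.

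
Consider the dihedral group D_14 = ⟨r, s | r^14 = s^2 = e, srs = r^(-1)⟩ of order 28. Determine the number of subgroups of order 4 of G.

|G| = 28 and 4 | 28, so subgroups of order 4 are possible by Lagrange.
The subgroups of order 4 are: {e, r^7, r^3s, r^10s}; {e, r^7, r^4s, r^11s}; {e, r^7, r^5s, r^12s}; {e, r^7, r^6s, r^13s}; … (7 in all).
So G has 7 subgroups of order 4.

7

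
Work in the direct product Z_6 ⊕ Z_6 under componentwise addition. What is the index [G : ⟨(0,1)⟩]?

6

|⟨(0,1)⟩| = 6 and |G| = 36.
By Lagrange, [G : H] = |G|/|H| = 36/6 = 6.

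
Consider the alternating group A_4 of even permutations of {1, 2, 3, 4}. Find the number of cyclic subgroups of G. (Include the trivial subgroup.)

8

Group the elements of G by the cyclic subgroup they generate; each cyclic subgroup of order d accounts for φ(d) elements.
Cyclic subgroups by order — order 1: 1; order 2: 3; order 3: 4.
Total: 8.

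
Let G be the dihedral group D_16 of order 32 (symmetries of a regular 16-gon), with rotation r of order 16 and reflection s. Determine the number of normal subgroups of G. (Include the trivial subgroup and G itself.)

8

G has 36 subgroups. Checking conjugation-invariance by order — order 1: 1/1 normal; order 2: 1/17 normal; order 4: 1/9 normal; order 8: 1/5 normal; order 16: 3/3 normal; order 32: 1/1 normal.
Total normal subgroups: 8.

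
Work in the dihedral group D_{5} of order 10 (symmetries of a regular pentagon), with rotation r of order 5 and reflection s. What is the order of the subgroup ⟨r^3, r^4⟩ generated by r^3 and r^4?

|⟨r^3⟩| = 5 and |⟨r^4⟩| = 5, so |H| is a multiple of lcm(5, 5) = 5 and divides |G| = 10.
Closing under the operation: H = {e, r, r^2, r^3, r^4}, so |H| = 5.

5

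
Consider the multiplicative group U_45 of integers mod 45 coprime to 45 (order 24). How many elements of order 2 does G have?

The elements of order 2 are: 19, 26, 44.
That's 3.

3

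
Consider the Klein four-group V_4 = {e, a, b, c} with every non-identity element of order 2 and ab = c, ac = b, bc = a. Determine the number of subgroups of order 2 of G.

3

|G| = 4 and 2 | 4, so subgroups of order 2 are possible by Lagrange.
The subgroups of order 2 are: {e, a}; {e, b}; {e, c}.
So G has 3 subgroups of order 2.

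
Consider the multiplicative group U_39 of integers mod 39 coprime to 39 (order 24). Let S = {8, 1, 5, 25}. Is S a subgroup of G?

Yes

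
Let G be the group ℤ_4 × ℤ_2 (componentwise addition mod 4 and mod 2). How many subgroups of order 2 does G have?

3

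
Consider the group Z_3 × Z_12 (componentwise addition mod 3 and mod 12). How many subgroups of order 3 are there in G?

|G| = 36 and 3 | 36, so subgroups of order 3 are possible by Lagrange.
The subgroups of order 3 are: {(0,0), (0,4), (0,8)}; {(0,0), (1,0), (2,0)}; {(0,0), (1,4), (2,8)}; {(0,0), (1,8), (2,4)}.
So G has 4 subgroups of order 3.

4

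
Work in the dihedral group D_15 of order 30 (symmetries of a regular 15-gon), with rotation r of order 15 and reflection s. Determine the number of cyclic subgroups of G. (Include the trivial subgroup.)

A cyclic subgroup of order d is generated by each of its φ(d) elements of order d, so the cyclic subgroups of order d number (#elements of order d)/φ(d).
Cyclic subgroups by order — order 1: 1; order 2: 15; order 3: 1; order 5: 1; order 15: 1.
Total: 19.

19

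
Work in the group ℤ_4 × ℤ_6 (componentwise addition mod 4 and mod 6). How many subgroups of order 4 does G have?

3

|G| = 24 and 4 | 24, so subgroups of order 4 are possible by Lagrange.
The subgroups of order 4 are: {(0,0), (0,3), (2,0), (2,3)}; {(0,0), (1,0), (2,0), (3,0)}; {(0,0), (1,3), (2,0), (3,3)}.
So G has 3 subgroups of order 4.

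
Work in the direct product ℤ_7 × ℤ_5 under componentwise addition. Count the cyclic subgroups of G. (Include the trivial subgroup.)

A cyclic subgroup of order d is generated by each of its φ(d) elements of order d, so the cyclic subgroups of order d number (#elements of order d)/φ(d).
Cyclic subgroups by order — order 1: 1; order 5: 1; order 7: 1; order 35: 1.
Total: 4.

4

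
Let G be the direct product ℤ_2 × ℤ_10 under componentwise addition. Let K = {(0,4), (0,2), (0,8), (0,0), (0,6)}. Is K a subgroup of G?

Yes

|K| = 5 divides |G| = 20, consistent with Lagrange.
K contains the identity, every element's inverse is in K, and K is closed under +: it is a subgroup.
In fact K = ⟨(0,2)⟩.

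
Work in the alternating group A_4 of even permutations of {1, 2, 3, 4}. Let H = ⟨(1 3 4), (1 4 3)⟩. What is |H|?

|⟨(1 3 4)⟩| = 3 and |⟨(1 4 3)⟩| = 3, so |H| is a multiple of lcm(3, 3) = 3 and divides |G| = 12.
Closing under the operation: H = {e, (1 3 4), (1 4 3)}, so |H| = 3.

3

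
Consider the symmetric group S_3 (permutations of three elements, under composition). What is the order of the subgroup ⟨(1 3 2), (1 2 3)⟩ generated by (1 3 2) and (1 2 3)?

3

|⟨(1 3 2)⟩| = 3 and |⟨(1 2 3)⟩| = 3, so |H| is a multiple of lcm(3, 3) = 3 and divides |G| = 6.
Closing under the operation: H = {e, (1 2 3), (1 3 2)}, so |H| = 3.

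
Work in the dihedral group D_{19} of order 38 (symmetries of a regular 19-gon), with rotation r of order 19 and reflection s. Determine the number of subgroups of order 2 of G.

19

|G| = 38 and 2 | 38, so subgroups of order 2 are possible by Lagrange.
The subgroups of order 2 are: {e, r^10s}; {e, r^11s}; {e, r^12s}; {e, r^13s}; … (19 in all).
So G has 19 subgroups of order 2.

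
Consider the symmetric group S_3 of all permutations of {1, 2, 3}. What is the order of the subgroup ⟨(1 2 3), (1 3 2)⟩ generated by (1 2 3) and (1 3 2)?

3

|⟨(1 2 3)⟩| = 3 and |⟨(1 3 2)⟩| = 3, so |H| is a multiple of lcm(3, 3) = 3 and divides |G| = 6.
Closing under the operation: H = {e, (1 2 3), (1 3 2)}, so |H| = 3.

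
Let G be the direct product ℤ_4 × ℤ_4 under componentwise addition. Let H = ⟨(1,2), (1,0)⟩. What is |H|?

|⟨(1,2)⟩| = 4 and |⟨(1,0)⟩| = 4, so |H| is a multiple of lcm(4, 4) = 4 and divides |G| = 16.
Closing under the operation: H = {(0,0), (0,2), (1,0), (1,2), (2,0), (2,2), (3,0), (3,2)}, so |H| = 8.

8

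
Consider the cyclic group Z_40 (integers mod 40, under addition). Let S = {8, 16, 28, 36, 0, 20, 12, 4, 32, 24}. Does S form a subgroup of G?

Yes

|S| = 10 divides |G| = 40, consistent with Lagrange.
S contains the identity, every element's inverse is in S, and S is closed under +: it is a subgroup.
In fact S = ⟨4⟩.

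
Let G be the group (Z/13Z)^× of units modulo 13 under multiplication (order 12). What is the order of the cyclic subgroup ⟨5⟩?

Compute successive powers of 5 mod 13: 5, 12, 8, 1; 5^4 ≡ 1 (mod 13).
So |⟨5⟩| = 4.

4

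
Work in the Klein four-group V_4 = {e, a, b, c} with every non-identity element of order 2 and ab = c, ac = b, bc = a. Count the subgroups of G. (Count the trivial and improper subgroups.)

|G| = 4, so by Lagrange every subgroup order divides 4. Divisors: 1, 2, 4.
Subgroups by order — order 1: 1; order 2: 3; order 4: 1.
Total: 1 + 3 + 1 = 5.

5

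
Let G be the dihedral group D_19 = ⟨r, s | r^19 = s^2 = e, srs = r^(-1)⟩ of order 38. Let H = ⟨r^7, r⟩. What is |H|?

19

|⟨r^7⟩| = 19 and |⟨r⟩| = 19, so |H| is a multiple of lcm(19, 19) = 19 and divides |G| = 38.
Closing under the operation: H = {e, r, r^2, r^3, r^4, r^5, r^6, r^7, r^8, r^9, r^10, r^11, r^12, r^13, r^14, r^15, r^16, r^17, r^18}, so |H| = 19.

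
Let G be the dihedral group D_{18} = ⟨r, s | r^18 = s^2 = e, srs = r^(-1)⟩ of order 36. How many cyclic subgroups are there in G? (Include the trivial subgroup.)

Group the elements of G by the cyclic subgroup they generate; each cyclic subgroup of order d accounts for φ(d) elements.
Cyclic subgroups by order — order 1: 1; order 2: 19; order 3: 1; order 6: 1; order 9: 1; order 18: 1.
Total: 24.

24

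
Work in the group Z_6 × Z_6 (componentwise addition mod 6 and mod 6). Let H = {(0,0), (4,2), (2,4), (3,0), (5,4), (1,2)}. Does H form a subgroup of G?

|H| = 6 divides |G| = 36, consistent with Lagrange.
H contains the identity, every element's inverse is in H, and H is closed under +: it is a subgroup.
In fact H = ⟨(1,2)⟩.

Yes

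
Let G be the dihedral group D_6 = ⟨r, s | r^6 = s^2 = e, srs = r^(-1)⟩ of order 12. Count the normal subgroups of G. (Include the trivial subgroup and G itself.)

G has 16 subgroups. Checking conjugation-invariance by order — order 1: 1/1 normal; order 2: 1/7 normal; order 3: 1/1 normal; order 4: 0/3 normal; order 6: 3/3 normal; order 12: 1/1 normal.
Total normal subgroups: 7.

7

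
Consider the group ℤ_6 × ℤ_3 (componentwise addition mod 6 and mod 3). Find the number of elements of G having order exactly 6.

8

An element (a,b) has order lcm(ord(a), ord(b)); count pairs with lcm equal to 6.
Enumerating gives 8 such elements.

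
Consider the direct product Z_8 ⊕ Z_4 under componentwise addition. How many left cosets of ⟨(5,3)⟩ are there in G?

|⟨(5,3)⟩| = 8 and |G| = 32.
By Lagrange, [G : H] = |G|/|H| = 32/8 = 4.

4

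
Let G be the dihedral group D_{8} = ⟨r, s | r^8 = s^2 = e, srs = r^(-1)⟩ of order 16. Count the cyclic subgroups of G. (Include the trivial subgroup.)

12

Group the elements of G by the cyclic subgroup they generate; each cyclic subgroup of order d accounts for φ(d) elements.
Cyclic subgroups by order — order 1: 1; order 2: 9; order 4: 1; order 8: 1.
Total: 12.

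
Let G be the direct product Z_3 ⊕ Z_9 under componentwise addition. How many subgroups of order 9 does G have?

4

|G| = 27 and 9 | 27, so subgroups of order 9 are possible by Lagrange.
The subgroups of order 9 are: {(0,0), (0,1), (0,2), (0,3), (0,4), (0,5), (0,6), (0,7), (0,8)}; {(0,0), (0,3), (0,6), (1,0), (1,3), (1,6), (2,0), (2,3), (2,6)}; {(0,0), (0,3), (0,6), (1,1), (1,4), (1,7), (2,2), (2,5), (2,8)}; {(0,0), (0,3), (0,6), (1,2), (1,5), (1,8), (2,1), (2,4), (2,7)}.
So G has 4 subgroups of order 9.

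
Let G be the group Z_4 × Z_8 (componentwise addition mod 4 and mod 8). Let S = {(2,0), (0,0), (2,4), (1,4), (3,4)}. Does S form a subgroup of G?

No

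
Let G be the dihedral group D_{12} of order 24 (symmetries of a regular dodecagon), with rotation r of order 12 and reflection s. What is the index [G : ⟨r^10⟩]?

4

|⟨r^10⟩| = 6 and |G| = 24.
By Lagrange, [G : H] = |G|/|H| = 24/6 = 4.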